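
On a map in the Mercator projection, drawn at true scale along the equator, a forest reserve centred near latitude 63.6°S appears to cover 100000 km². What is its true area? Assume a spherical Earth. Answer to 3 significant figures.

19800 km²

For Mercator, h = k = sec φ (a conformal cylindrical projection has a single point scale, 1/cos φ).
Areal scale = k² = sec²φ = 1/cos²(63.6°) = 1/0.4446² = 5.058.
True area = apparent / (areal scale) = 100000 / 5.058 ≈ 19800 km².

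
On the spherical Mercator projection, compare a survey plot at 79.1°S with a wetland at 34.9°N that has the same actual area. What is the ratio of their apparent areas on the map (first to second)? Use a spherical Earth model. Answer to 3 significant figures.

18.8

Mercator areal scale is sec²φ.
At 79.1°: sec²(79.1°) = 1/0.1891² = 27.97.
At 34.9°: sec²(34.9°) = 1/0.8202² = 1.487.
Ratio = 27.97/1.487 = cos²(34.9°)/cos²(79.1°) ≈ 18.8.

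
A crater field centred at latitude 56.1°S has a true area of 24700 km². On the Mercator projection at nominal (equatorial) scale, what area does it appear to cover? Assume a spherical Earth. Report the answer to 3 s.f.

Mercator is conformal, so the point scale is isotropic: h = k = sec φ = 1/cos φ.
Areal scale = k² = sec²φ = 1/cos²(56.1°) = 1/0.5577² = 3.215.
Apparent area = 24700 × 3.215 ≈ 79400 km².

79400 km²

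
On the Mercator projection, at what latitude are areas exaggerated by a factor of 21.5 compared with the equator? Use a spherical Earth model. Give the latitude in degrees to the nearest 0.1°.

Mercator areal scale is sec²φ.
sec²φ = 21.5  ⇒  cos²φ = 0.04651  ⇒  cos φ = 0.2157.
φ = arccos(0.2157) ≈ 77.5°.

77.5°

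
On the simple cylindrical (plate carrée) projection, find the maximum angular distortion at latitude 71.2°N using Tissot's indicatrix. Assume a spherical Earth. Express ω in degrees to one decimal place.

61.7°

In the plate carrée (x = Rλ, y = Rφ), meridians are true-scale (h = 1) and parallels are stretched by k = sec φ.
At 71.2°: h = 1.000, k = 3.103; principal scales a = 3.103, b = 1.000.
sin(ω/2) = (a − b)/(a + b) = 2.103/4.103 = 0.5126, so ω = 2 arcsin(0.5126) ≈ 61.7°.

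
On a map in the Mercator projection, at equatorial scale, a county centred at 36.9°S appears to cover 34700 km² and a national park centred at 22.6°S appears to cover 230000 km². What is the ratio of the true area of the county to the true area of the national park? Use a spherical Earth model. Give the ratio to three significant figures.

Since Mercator area scale is 1/cos²φ, the true area equals the apparent area multiplied by cos²φ.
True area of county: 34700 × cos²(36.9°) = 34700 × 0.6395 = 22190 km².
True area of national park: 230000 × cos²(22.6°) = 230000 × 0.8523 = 196000 km².
Ratio = 22190 / 196000 ≈ 0.113.

0.113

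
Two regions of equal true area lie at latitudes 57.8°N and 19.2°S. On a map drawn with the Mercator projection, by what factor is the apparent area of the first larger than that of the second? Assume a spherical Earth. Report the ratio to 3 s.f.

Mercator areal scale is sec²φ.
At 57.8°: sec²(57.8°) = 1/0.5329² = 3.522.
At 19.2°: sec²(19.2°) = 1/0.9444² = 1.121.
Ratio = 3.522/1.121 = cos²(19.2°)/cos²(57.8°) ≈ 3.14.

3.14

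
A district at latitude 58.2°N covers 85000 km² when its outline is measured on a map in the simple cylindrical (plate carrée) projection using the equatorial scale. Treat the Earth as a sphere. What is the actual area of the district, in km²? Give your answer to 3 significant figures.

For the equirectangular projection with φ₀ = 0 (plate carrée), h = 1 along meridians and k = sec φ along parallels.
Areal scale = h·k = 1 × sec φ; at 58.2°, h = 1.000, k = 1.898, so h·k = 1.898.
True area = apparent / (areal scale) = 85000 / 1.898 ≈ 44800 km².

44800 km²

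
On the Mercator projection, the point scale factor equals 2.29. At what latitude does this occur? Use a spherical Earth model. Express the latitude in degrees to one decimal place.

Mercator scale is k = sec φ = 1/cos φ.
1/cos φ = 2.29  ⇒  cos φ = 0.4367  ⇒  φ = arccos(0.4367) ≈ 64.1°.

64.1°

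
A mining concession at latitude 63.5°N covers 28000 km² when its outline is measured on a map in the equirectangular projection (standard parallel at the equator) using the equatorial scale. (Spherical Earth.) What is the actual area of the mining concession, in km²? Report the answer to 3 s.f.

For the equirectangular projection with φ₀ = 0 (plate carrée), h = 1 along meridians and k = sec φ along parallels.
Areal scale = h·k = 1 × sec φ; at 63.5°, h = 1.000, k = 2.241, so h·k = 2.241.
True area = apparent / (areal scale) = 28000 / 2.241 ≈ 12500 km².

12500 km²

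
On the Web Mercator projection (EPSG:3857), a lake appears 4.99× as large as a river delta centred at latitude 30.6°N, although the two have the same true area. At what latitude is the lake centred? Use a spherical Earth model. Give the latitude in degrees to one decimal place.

On Mercator, (apparent₁)/(apparent₂) = sec²φ₁ / sec²φ₂ when true areas are equal.
cos²φ₂ / cos²φ₁ = 4.99  ⇒  cos φ₁ = cos 30.6° / √4.99 = 0.8607/2.234 = 0.3853.
φ₁ = arccos(0.3853) ≈ 67.3°.

67.3°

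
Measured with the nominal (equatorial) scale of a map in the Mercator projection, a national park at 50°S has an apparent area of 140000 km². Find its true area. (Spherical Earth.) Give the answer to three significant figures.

57800 km²

The Mercator projection is conformal; its linear scale factor is the same in every direction and equals sec φ = 1/cos φ.
Areal scale = k² = sec²φ = 1/cos²(50°) = 1/0.6428² = 2.420.
True area = apparent / (areal scale) = 140000 / 2.420 ≈ 57800 km².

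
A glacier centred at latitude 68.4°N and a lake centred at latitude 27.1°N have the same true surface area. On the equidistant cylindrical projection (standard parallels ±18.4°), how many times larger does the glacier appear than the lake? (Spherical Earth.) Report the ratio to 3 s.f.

The equidistant cylindrical projection with φ₀ = 18.4° has h = 1 (meridians true) and k = cos φ₀ / cos φ along parallels.
Areal scale at 68.4°: h·k = 1.000 × 2.578 = 2.578.
Areal scale at 27.1°: h·k = 1.000 × 1.066 = 1.066.
Ratio = 2.578/1.066 ≈ 2.42.

2.42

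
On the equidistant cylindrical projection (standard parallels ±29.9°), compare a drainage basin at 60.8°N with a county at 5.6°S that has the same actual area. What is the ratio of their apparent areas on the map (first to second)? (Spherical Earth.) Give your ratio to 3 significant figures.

In the equirectangular projection with standard parallel φ₀ = 29.9° (x = Rλ cos φ₀, y = Rφ), meridians are true-scale (h = 1) and the parallel scale is k = cos φ₀ / cos φ.
Areal scale at 60.8°: h·k = 1.000 × 1.777 = 1.777.
Areal scale at 5.6°: h·k = 1.000 × 0.8711 = 0.8711.
Ratio = 1.777/0.8711 ≈ 2.04.

2.04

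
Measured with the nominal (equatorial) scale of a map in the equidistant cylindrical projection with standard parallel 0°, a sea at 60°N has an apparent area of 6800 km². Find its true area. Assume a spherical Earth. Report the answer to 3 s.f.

3400 km²

Plate carrée maps x = Rλ, y = Rφ. The meridian scale is h = 1 and the parallel scale is k = 1/cos φ = sec φ.
Areal scale = h·k = 1 × sec φ; at 60°, h = 1.000, k = 2.000, so h·k = 2.000.
True area = apparent / (areal scale) = 6800 / 2.000 ≈ 3400 km².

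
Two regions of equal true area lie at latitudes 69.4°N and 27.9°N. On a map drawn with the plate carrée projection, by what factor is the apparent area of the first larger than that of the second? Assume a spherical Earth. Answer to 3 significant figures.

Plate carrée maps x = Rλ, y = Rφ. The meridian scale is h = 1 and the parallel scale is k = 1/cos φ = sec φ.
Areal scale at 69.4°: h·k = 1.000 × 2.842 = 2.842.
Areal scale at 27.9°: h·k = 1.000 × 1.132 = 1.132.
Ratio = 2.842/1.132 ≈ 2.51.

2.51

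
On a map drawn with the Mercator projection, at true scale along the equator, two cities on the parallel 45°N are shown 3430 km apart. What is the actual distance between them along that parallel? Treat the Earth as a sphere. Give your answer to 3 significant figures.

For Mercator, h = k = sec φ (a conformal cylindrical projection has a single point scale, 1/cos φ).
Along the parallel at 45°, map distances are exaggerated by k = sec 45° = 1.414.
True distance = 3430 / 1.414 = 3430 × cos 45° ≈ 2430 km.

2430 km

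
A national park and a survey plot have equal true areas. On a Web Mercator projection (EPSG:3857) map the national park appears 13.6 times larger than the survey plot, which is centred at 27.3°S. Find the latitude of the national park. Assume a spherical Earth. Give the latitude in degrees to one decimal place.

On Mercator, (apparent₁)/(apparent₂) = sec²φ₁ / sec²φ₂ when true areas are equal.
cos²φ₂ / cos²φ₁ = 13.6  ⇒  cos φ₁ = cos 27.3° / √13.6 = 0.8886/3.688 = 0.2410.
φ₁ = arccos(0.2410) ≈ 76.1°.

76.1°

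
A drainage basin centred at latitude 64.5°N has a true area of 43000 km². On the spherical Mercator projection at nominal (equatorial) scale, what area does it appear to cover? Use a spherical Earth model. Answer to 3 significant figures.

232000 km²

Mercator is conformal, so the point scale is isotropic: h = k = sec φ = 1/cos φ.
Areal scale = k² = sec²φ = 1/cos²(64.5°) = 1/0.4305² = 5.395.
Apparent area = 43000 × 5.395 ≈ 232000 km².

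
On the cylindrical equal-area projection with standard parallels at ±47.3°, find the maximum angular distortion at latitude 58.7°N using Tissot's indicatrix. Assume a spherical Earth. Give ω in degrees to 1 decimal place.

30.2°

For cylindrical equal-area with standard parallel φ₀, h = cos φ / cos φ₀ and k = cos φ₀ / cos φ, so h·k = 1.
At 58.7°: h = 0.7661, k = 1.305; principal scales a = 1.305, b = 0.7661.
sin(ω/2) = (a − b)/(a + b) = 0.5393/2.071 = 0.2603, so ω = 2 arcsin(0.2603) ≈ 30.2°.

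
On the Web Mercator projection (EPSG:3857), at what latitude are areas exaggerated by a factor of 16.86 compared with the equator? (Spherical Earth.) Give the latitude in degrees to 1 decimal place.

75.9°

Mercator areal scale is sec²φ.
sec²φ = 16.86  ⇒  cos²φ = 0.05931  ⇒  cos φ = 0.2435.
φ = arccos(0.2435) ≈ 75.9°.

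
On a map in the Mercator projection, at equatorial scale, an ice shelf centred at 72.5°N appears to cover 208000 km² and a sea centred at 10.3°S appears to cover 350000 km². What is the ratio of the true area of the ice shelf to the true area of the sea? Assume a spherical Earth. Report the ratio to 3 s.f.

Mercator's areal exaggeration is sec²φ; hence true area = (apparent area) · cos²φ.
True area of ice shelf: 208000 × cos²(72.5°) = 208000 × 0.09042 = 18810 km².
True area of sea: 350000 × cos²(10.3°) = 350000 × 0.9680 = 338800 km².
Ratio = 18810 / 338800 ≈ 0.0555.

0.0555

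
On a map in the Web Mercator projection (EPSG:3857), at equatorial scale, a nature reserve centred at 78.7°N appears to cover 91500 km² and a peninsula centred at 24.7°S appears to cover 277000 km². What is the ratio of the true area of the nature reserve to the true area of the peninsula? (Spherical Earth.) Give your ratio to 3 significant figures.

0.0154

Mercator's areal exaggeration is sec²φ; hence true area = (apparent area) · cos²φ.
True area of nature reserve: 91500 × cos²(78.7°) = 91500 × 0.03839 = 3513 km².
True area of peninsula: 277000 × cos²(24.7°) = 277000 × 0.8254 = 228600 km².
Ratio = 3513 / 228600 ≈ 0.0154.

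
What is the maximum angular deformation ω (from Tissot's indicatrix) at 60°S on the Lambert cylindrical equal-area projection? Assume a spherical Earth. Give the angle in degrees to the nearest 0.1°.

73.7°

The Lambert cylindrical equal-area projection is the cylindrical equal-area projection with its standard parallel at the equator (φ₀ = 0). For cylindrical equal-area with standard parallel φ₀, h = cos φ / cos φ₀ and k = cos φ₀ / cos φ, so h·k = 1.
At 60°: h = 0.5000, k = 2.000; principal scales a = 2.000, b = 0.5000.
sin(ω/2) = (a − b)/(a + b) = 1.500/2.500 = 0.6000, so ω = 2 arcsin(0.6000) ≈ 73.7°.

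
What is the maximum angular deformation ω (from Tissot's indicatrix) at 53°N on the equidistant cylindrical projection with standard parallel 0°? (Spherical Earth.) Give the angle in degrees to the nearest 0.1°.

28.8°

In the plate carrée (x = Rλ, y = Rφ), meridians are true-scale (h = 1) and parallels are stretched by k = sec φ.
At 53°: h = 1.000, k = 1.662; principal scales a = 1.662, b = 1.000.
sin(ω/2) = (a − b)/(a + b) = 0.6616/2.662 = 0.2486, so ω = 2 arcsin(0.2486) ≈ 28.8°.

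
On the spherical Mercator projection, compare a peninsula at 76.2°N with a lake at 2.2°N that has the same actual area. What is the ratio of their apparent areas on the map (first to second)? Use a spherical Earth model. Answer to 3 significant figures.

On Mercator, area is exaggerated by sec²φ = 1/cos²φ.
At 76.2°: sec²(76.2°) = 1/0.2385² = 17.58.
At 2.2°: sec²(2.2°) = 1/0.9993² = 1.001.
Ratio = 17.58/1.001 = cos²(2.2°)/cos²(76.2°) ≈ 17.5.

17.5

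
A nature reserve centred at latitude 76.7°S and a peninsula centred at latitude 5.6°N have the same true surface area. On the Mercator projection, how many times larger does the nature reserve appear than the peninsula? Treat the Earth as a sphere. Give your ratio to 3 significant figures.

18.7

Mercator areal scale is sec²φ.
At 76.7°: sec²(76.7°) = 1/0.2300² = 18.90.
At 5.6°: sec²(5.6°) = 1/0.9952² = 1.010.
Ratio = 18.90/1.010 = cos²(5.6°)/cos²(76.7°) ≈ 18.7.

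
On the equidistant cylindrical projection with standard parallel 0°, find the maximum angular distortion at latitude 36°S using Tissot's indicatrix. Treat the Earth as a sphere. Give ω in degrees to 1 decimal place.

Plate carrée maps x = Rλ, y = Rφ. The meridian scale is h = 1 and the parallel scale is k = 1/cos φ = sec φ.
At 36°: h = 1.000, k = 1.236; principal scales a = 1.236, b = 1.000.
sin(ω/2) = (a − b)/(a + b) = 0.2361/2.236 = 0.1056, so ω = 2 arcsin(0.1056) ≈ 12.1°.

12.1°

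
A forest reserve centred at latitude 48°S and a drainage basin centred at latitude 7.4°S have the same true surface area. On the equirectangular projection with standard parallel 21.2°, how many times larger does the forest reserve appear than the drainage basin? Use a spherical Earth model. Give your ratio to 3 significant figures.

1.48

The equidistant cylindrical projection with φ₀ = 21.2° has h = 1 (meridians true) and k = cos φ₀ / cos φ along parallels.
Areal scale at 48°: h·k = 1.000 × 1.393 = 1.393.
Areal scale at 7.4°: h·k = 1.000 × 0.9402 = 0.9402.
Ratio = 1.393/0.9402 ≈ 1.48.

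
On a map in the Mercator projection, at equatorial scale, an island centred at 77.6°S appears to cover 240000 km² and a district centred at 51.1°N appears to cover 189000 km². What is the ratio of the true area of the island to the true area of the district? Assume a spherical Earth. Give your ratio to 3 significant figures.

On Mercator the areal scale is sec²φ, so true area = apparent × cos²φ.
True area of island: 240000 × cos²(77.6°) = 240000 × 0.04611 = 11070 km².
True area of district: 189000 × cos²(51.1°) = 189000 × 0.3943 = 74530 km².
Ratio = 11070 / 74530 ≈ 0.148.

0.148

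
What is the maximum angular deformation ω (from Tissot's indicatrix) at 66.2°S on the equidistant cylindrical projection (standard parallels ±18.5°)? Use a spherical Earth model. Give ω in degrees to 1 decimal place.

The equidistant cylindrical projection with φ₀ = 18.5° has h = 1 (meridians true) and k = cos φ₀ / cos φ along parallels.
At 66.2°: h = 1.000, k = 2.350; principal scales a = 2.350, b = 1.000.
sin(ω/2) = (a − b)/(a + b) = 1.350/3.350 = 0.4030, so ω = 2 arcsin(0.4030) ≈ 47.5°.

47.5°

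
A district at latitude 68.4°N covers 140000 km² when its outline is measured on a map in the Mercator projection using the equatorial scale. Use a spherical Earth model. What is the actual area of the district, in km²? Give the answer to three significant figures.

For Mercator, h = k = sec φ (a conformal cylindrical projection has a single point scale, 1/cos φ).
Areal scale = k² = sec²φ = 1/cos²(68.4°) = 1/0.3681² = 7.379.
True area = apparent / (areal scale) = 140000 / 7.379 ≈ 19000 km².

19000 km²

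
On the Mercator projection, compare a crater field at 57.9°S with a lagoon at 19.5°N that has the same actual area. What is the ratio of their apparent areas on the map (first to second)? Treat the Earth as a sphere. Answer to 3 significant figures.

3.15

On Mercator, area is exaggerated by sec²φ = 1/cos²φ.
At 57.9°: sec²(57.9°) = 1/0.5314² = 3.541.
At 19.5°: sec²(19.5°) = 1/0.9426² = 1.125.
Ratio = 3.541/1.125 = cos²(19.5°)/cos²(57.9°) ≈ 3.15.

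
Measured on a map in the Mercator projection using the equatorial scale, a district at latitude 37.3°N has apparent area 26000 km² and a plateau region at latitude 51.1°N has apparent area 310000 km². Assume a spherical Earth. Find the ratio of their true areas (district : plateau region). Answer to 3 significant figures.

On Mercator the areal scale is sec²φ, so true area = apparent × cos²φ.
True area of district: 26000 × cos²(37.3°) = 26000 × 0.6328 = 16450 km².
True area of plateau region: 310000 × cos²(51.1°) = 310000 × 0.3943 = 122200 km².
Ratio = 16450 / 122200 ≈ 0.135.

0.135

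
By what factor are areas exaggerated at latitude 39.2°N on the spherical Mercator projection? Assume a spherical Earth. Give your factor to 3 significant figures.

For Mercator, h = k = sec φ (a conformal cylindrical projection has a single point scale, 1/cos φ).
Areal scale = k² = sec²φ = 1/cos²(39.2°) = 1/0.7749² = 1.665.

1.67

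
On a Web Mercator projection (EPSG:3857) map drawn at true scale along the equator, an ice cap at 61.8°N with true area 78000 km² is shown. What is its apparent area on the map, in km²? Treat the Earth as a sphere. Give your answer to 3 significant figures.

For Mercator, h = k = sec φ (a conformal cylindrical projection has a single point scale, 1/cos φ).
Areal scale = k² = sec²φ = 1/cos²(61.8°) = 1/0.4726² = 4.478.
Apparent area = 78000 × 4.478 ≈ 349000 km².

349000 km²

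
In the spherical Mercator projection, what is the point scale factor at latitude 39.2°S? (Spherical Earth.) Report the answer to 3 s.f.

1.29

Mercator is conformal, so the point scale is isotropic: h = k = sec φ = 1/cos φ.
k = 1/cos 39.2° = 1/0.7749 = 1.290.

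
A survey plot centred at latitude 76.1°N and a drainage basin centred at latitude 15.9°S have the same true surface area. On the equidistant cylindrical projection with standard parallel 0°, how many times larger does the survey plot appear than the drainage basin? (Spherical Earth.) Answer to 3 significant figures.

4.00

For the equirectangular projection with φ₀ = 0 (plate carrée), h = 1 along meridians and k = sec φ along parallels.
Areal scale at 76.1°: h·k = 1.000 × 4.163 = 4.163.
Areal scale at 15.9°: h·k = 1.000 × 1.040 = 1.040.
Ratio = 4.163/1.040 ≈ 4.00.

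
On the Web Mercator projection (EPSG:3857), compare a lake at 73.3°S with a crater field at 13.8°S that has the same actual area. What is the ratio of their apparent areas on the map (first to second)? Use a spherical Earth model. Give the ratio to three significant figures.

11.4

Mercator is conformal with k = sec φ, so areal scale = k² = sec²φ.
At 73.3°: sec²(73.3°) = 1/0.2874² = 12.11.
At 13.8°: sec²(13.8°) = 1/0.9711² = 1.060.
Ratio = 12.11/1.060 = cos²(13.8°)/cos²(73.3°) ≈ 11.4.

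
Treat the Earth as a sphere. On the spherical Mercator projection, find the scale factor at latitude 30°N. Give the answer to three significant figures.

1.15

The Mercator projection is conformal; its linear scale factor is the same in every direction and equals sec φ = 1/cos φ.
k = 1/cos 30° = 1/0.8660 = 1.155.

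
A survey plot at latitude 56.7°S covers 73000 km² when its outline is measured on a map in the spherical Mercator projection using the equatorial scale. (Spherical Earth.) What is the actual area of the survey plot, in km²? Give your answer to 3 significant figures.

Mercator is conformal, so the point scale is isotropic: h = k = sec φ = 1/cos φ.
Areal scale = k² = sec²φ = 1/cos²(56.7°) = 1/0.5490² = 3.318.
True area = apparent / (areal scale) = 73000 / 3.318 ≈ 22000 km².

22000 km²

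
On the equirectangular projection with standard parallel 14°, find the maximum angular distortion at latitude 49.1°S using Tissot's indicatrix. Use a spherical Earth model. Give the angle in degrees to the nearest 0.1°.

In the equirectangular projection with standard parallel φ₀ = 14° (x = Rλ cos φ₀, y = Rφ), meridians are true-scale (h = 1) and the parallel scale is k = cos φ₀ / cos φ.
At 49.1°: h = 1.000, k = 1.482; principal scales a = 1.482, b = 1.000.
sin(ω/2) = (a − b)/(a + b) = 0.4820/2.482 = 0.1942, so ω = 2 arcsin(0.1942) ≈ 22.4°.

22.4°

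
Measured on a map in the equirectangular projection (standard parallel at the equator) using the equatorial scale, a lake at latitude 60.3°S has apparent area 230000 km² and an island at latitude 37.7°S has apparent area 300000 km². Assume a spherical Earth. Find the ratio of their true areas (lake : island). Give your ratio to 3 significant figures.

0.480

On the plate carrée, areal scale = h·k = 1 × sec φ, so true area = apparent × cos φ.
True area of lake: 230000 × cos(60.3°) = 230000 × 0.4955 = 114000 km².
True area of island: 300000 × cos(37.7°) = 300000 × 0.7912 = 237400 km².
Ratio = 114000 / 237400 ≈ 0.480.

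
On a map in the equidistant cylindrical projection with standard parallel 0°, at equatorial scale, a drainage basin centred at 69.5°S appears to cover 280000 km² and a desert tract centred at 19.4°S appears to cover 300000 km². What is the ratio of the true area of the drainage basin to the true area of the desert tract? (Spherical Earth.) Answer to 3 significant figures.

0.347

Plate carrée has h = 1 and k = sec φ, giving areal scale sec φ; true area = (apparent area) · cos φ.
True area of drainage basin: 280000 × cos(69.5°) = 280000 × 0.3502 = 98060 km².
True area of desert tract: 300000 × cos(19.4°) = 300000 × 0.9432 = 283000 km².
Ratio = 98060 / 283000 ≈ 0.347.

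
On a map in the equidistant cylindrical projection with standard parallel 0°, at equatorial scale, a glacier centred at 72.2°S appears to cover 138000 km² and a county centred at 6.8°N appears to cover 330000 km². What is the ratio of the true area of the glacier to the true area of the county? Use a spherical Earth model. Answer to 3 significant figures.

0.129

Plate carrée has h = 1 and k = sec φ, giving areal scale sec φ; true area = (apparent area) · cos φ.
True area of glacier: 138000 × cos(72.2°) = 138000 × 0.3057 = 42190 km².
True area of county: 330000 × cos(6.8°) = 330000 × 0.9930 = 327700 km².
Ratio = 42190 / 327700 ≈ 0.129.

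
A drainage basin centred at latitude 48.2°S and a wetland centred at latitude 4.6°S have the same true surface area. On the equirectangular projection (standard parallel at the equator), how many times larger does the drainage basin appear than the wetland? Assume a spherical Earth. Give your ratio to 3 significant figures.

In the plate carrée (x = Rλ, y = Rφ), meridians are true-scale (h = 1) and parallels are stretched by k = sec φ.
Areal scale at 48.2°: h·k = 1.000 × 1.500 = 1.500.
Areal scale at 4.6°: h·k = 1.000 × 1.003 = 1.003.
Ratio = 1.500/1.003 ≈ 1.50.

1.50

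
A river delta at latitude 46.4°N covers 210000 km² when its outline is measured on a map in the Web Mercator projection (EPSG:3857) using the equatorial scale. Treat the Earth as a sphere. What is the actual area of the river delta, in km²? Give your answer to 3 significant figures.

Mercator is conformal, so the point scale is isotropic: h = k = sec φ = 1/cos φ.
Areal scale = k² = sec²φ = 1/cos²(46.4°) = 1/0.6896² = 2.103.
True area = apparent / (areal scale) = 210000 / 2.103 ≈ 99900 km².

99900 km²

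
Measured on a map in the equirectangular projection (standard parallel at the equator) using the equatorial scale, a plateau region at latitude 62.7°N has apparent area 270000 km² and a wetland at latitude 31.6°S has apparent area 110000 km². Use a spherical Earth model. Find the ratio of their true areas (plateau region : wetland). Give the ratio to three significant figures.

On the plate carrée, areal scale = h·k = 1 × sec φ, so true area = apparent × cos φ.
True area of plateau region: 270000 × cos(62.7°) = 270000 × 0.4586 = 123800 km².
True area of wetland: 110000 × cos(31.6°) = 110000 × 0.8517 = 93690 km².
Ratio = 123800 / 93690 ≈ 1.32.

1.32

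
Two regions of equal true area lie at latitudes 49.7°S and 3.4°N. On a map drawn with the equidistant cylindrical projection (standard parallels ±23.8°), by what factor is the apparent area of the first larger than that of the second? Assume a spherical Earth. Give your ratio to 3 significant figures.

1.54

The equidistant cylindrical projection with φ₀ = 23.8° has h = 1 (meridians true) and k = cos φ₀ / cos φ along parallels.
Areal scale at 49.7°: h·k = 1.000 × 1.415 = 1.415.
Areal scale at 3.4°: h·k = 1.000 × 0.9166 = 0.9166.
Ratio = 1.415/0.9166 ≈ 1.54.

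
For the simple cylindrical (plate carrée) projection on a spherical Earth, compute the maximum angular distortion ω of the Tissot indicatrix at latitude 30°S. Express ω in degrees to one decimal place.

8.2°

For the equirectangular projection with φ₀ = 0 (plate carrée), h = 1 along meridians and k = sec φ along parallels.
At 30°: h = 1.000, k = 1.155; principal scales a = 1.155, b = 1.000.
sin(ω/2) = (a − b)/(a + b) = 0.1547/2.155 = 0.07180, so ω = 2 arcsin(0.07180) ≈ 8.2°.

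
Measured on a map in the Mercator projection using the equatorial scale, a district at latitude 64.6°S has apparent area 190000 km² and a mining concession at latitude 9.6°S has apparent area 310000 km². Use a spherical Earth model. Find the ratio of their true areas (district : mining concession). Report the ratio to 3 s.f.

0.116

Mercator's areal exaggeration is sec²φ; hence true area = (apparent area) · cos²φ.
True area of district: 190000 × cos²(64.6°) = 190000 × 0.1840 = 34960 km².
True area of mining concession: 310000 × cos²(9.6°) = 310000 × 0.9722 = 301400 km².
Ratio = 34960 / 301400 ≈ 0.116.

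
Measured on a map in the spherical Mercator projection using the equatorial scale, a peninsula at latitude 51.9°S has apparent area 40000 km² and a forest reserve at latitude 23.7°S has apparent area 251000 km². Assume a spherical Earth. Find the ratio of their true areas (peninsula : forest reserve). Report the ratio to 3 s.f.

0.0724

Mercator's areal exaggeration is sec²φ; hence true area = (apparent area) · cos²φ.
True area of peninsula: 40000 × cos²(51.9°) = 40000 × 0.3807 = 15230 km².
True area of forest reserve: 251000 × cos²(23.7°) = 251000 × 0.8384 = 210400 km².
Ratio = 15230 / 210400 ≈ 0.0724.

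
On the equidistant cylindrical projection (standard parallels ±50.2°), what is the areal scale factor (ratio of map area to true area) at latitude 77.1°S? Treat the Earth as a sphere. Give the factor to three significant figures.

2.87

The equidistant cylindrical projection with φ₀ = 50.2° has h = 1 (meridians true) and k = cos φ₀ / cos φ along parallels.
Areal scale = h·k = 1 × cos φ₀ / cos φ; at 77.1°, h = 1.000, k = 2.867, so h·k = 2.867.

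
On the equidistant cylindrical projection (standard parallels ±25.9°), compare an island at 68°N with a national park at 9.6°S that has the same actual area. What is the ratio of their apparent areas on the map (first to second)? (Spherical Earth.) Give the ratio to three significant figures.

The equidistant cylindrical projection with φ₀ = 25.9° has h = 1 (meridians true) and k = cos φ₀ / cos φ along parallels.
Areal scale at 68°: h·k = 1.000 × 2.401 = 2.401.
Areal scale at 9.6°: h·k = 1.000 × 0.9123 = 0.9123.
Ratio = 2.401/0.9123 ≈ 2.63.

2.63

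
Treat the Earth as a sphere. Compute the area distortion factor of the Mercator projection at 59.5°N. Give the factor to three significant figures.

3.88

Mercator is conformal, so the point scale is isotropic: h = k = sec φ = 1/cos φ.
Areal scale = k² = sec²φ = 1/cos²(59.5°) = 1/0.5075² = 3.882.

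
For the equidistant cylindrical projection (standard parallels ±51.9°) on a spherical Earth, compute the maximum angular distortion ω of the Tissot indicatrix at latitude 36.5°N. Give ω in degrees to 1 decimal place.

15.1°

With standard parallel φ₀ = 51.9°, the equirectangular projection gives x = Rλ cos φ₀, y = Rφ, so h = 1 and k = cos 51.9° / cos φ.
At 36.5°: h = 1.000, k = 0.7676; principal scales a = 1.000, b = 0.7676.
sin(ω/2) = (a − b)/(a + b) = 0.2324/1.768 = 0.1315, so ω = 2 arcsin(0.1315) ≈ 15.1°.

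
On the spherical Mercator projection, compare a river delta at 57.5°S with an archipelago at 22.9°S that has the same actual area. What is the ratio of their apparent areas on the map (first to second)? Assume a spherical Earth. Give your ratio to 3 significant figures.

2.94

Mercator is conformal with k = sec φ, so areal scale = k² = sec²φ.
At 57.5°: sec²(57.5°) = 1/0.5373² = 3.464.
At 22.9°: sec²(22.9°) = 1/0.9212² = 1.178.
Ratio = 3.464/1.178 = cos²(22.9°)/cos²(57.5°) ≈ 2.94.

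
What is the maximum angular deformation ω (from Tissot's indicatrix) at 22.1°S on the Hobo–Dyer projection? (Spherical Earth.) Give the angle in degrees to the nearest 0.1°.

The Hobo–Dyer projection is cylindrical equal-area with φ₀ = 37.5°. For cylindrical equal-area with standard parallel φ₀, h = cos φ / cos φ₀ and k = cos φ₀ / cos φ, so h·k = 1.
At 22.1°: h = 1.168, k = 0.8563; principal scales a = 1.168, b = 0.8563.
sin(ω/2) = (a − b)/(a + b) = 0.3116/2.024 = 0.1539, so ω = 2 arcsin(0.1539) ≈ 17.7°.

17.7°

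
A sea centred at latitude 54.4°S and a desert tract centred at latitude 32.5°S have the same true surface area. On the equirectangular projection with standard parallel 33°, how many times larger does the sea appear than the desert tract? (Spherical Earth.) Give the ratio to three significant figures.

1.45

With standard parallel φ₀ = 33°, the equirectangular projection gives x = Rλ cos φ₀, y = Rφ, so h = 1 and k = cos 33° / cos φ.
Areal scale at 54.4°: h·k = 1.000 × 1.441 = 1.441.
Areal scale at 32.5°: h·k = 1.000 × 0.9944 = 0.9944.
Ratio = 1.441/0.9944 ≈ 1.45.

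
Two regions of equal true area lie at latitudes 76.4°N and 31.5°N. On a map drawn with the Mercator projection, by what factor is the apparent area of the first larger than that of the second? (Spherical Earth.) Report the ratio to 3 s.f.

On Mercator, area is exaggerated by sec²φ = 1/cos²φ.
At 76.4°: sec²(76.4°) = 1/0.2351² = 18.09.
At 31.5°: sec²(31.5°) = 1/0.8526² = 1.376.
Ratio = 18.09/1.376 = cos²(31.5°)/cos²(76.4°) ≈ 13.1.

13.1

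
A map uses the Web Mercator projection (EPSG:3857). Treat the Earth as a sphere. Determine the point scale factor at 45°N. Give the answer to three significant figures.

1.41

For Mercator, h = k = sec φ (a conformal cylindrical projection has a single point scale, 1/cos φ).
k = 1/cos 45° = 1/0.7071 = 1.414.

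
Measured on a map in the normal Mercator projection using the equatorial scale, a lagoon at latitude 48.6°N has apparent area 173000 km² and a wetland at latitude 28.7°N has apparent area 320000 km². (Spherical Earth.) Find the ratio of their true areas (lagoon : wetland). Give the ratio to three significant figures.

0.307

Mercator's areal exaggeration is sec²φ; hence true area = (apparent area) · cos²φ.
True area of lagoon: 173000 × cos²(48.6°) = 173000 × 0.4373 = 75660 km².
True area of wetland: 320000 × cos²(28.7°) = 320000 × 0.7694 = 246200 km².
Ratio = 75660 / 246200 ≈ 0.307.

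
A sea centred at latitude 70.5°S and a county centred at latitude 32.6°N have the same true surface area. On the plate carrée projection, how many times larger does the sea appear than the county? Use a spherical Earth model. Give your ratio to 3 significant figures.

In the plate carrée (x = Rλ, y = Rφ), meridians are true-scale (h = 1) and parallels are stretched by k = sec φ.
Areal scale at 70.5°: h·k = 1.000 × 2.996 = 2.996.
Areal scale at 32.6°: h·k = 1.000 × 1.187 = 1.187.
Ratio = 2.996/1.187 ≈ 2.52.

2.52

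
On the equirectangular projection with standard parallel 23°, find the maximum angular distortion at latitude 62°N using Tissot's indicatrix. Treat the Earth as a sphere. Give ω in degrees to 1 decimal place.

In the equirectangular projection with standard parallel φ₀ = 23° (x = Rλ cos φ₀, y = Rφ), meridians are true-scale (h = 1) and the parallel scale is k = cos φ₀ / cos φ.
At 62°: h = 1.000, k = 1.961; principal scales a = 1.961, b = 1.000.
sin(ω/2) = (a − b)/(a + b) = 0.9607/2.961 = 0.3245, so ω = 2 arcsin(0.3245) ≈ 37.9°.

37.9°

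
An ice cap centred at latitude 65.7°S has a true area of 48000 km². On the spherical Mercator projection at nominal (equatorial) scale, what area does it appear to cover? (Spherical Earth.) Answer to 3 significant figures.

283000 km²

Mercator is conformal, so the point scale is isotropic: h = k = sec φ = 1/cos φ.
Areal scale = k² = sec²φ = 1/cos²(65.7°) = 1/0.4115² = 5.905.
Apparent area = 48000 × 5.905 ≈ 283000 km².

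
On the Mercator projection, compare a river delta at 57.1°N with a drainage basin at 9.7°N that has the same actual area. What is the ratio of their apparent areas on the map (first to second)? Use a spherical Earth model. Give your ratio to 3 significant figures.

3.29

Mercator areal scale is sec²φ.
At 57.1°: sec²(57.1°) = 1/0.5432² = 3.389.
At 9.7°: sec²(9.7°) = 1/0.9857² = 1.029.
Ratio = 3.389/1.029 = cos²(9.7°)/cos²(57.1°) ≈ 3.29.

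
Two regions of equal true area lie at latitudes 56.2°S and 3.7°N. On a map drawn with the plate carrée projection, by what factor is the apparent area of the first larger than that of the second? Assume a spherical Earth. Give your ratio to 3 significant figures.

1.79

In the plate carrée (x = Rλ, y = Rφ), meridians are true-scale (h = 1) and parallels are stretched by k = sec φ.
Areal scale at 56.2°: h·k = 1.000 × 1.798 = 1.798.
Areal scale at 3.7°: h·k = 1.000 × 1.002 = 1.002.
Ratio = 1.798/1.002 ≈ 1.79.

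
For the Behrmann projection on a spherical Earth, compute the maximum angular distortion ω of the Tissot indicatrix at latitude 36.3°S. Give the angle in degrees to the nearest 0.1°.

Behrmann is a cylindrical equal-area projection with standard parallels at ±30°. Cylindrical equal-area (φ₀ = 30°): h = cos φ / cos 30° along meridians, k = cos 30° / cos φ along parallels; h·k = 1.
At 36.3°: h = 0.9306, k = 1.075; principal scales a = 1.075, b = 0.9306.
sin(ω/2) = (a − b)/(a + b) = 0.1440/2.005 = 0.07180, so ω = 2 arcsin(0.07180) ≈ 8.2°.

8.2°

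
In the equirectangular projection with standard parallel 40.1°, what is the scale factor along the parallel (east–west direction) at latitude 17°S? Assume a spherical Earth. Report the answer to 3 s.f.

In the equirectangular projection with standard parallel φ₀ = 40.1° (x = Rλ cos φ₀, y = Rφ), meridians are true-scale (h = 1) and the parallel scale is k = cos φ₀ / cos φ.
k = cos 40.1° / cos 17° = 0.7649/0.9563 = 0.7999.

0.800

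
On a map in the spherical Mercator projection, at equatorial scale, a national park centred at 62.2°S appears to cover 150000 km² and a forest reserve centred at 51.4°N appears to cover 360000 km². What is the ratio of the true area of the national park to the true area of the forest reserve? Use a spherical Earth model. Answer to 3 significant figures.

0.233

On Mercator the areal scale is sec²φ, so true area = apparent × cos²φ.
True area of national park: 150000 × cos²(62.2°) = 150000 × 0.2175 = 32630 km².
True area of forest reserve: 360000 × cos²(51.4°) = 360000 × 0.3892 = 140100 km².
Ratio = 32630 / 140100 ≈ 0.233.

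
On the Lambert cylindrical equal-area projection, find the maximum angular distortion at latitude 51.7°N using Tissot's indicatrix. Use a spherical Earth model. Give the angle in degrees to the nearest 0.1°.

52.8°

The Lambert cylindrical equal-area projection is the cylindrical equal-area projection with its standard parallel at the equator (φ₀ = 0). Cylindrical equal-area (φ₀ = 0°): h = cos φ / cos 0° along meridians, k = cos 0° / cos φ along parallels; h·k = 1.
At 51.7°: h = 0.6198, k = 1.613; principal scales a = 1.613, b = 0.6198.
sin(ω/2) = (a − b)/(a + b) = 0.9937/2.233 = 0.4450, so ω = 2 arcsin(0.4450) ≈ 52.8°.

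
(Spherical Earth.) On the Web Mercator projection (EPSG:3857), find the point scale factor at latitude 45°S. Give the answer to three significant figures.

For Mercator, h = k = sec φ (a conformal cylindrical projection has a single point scale, 1/cos φ).
k = 1/cos 45° = 1/0.7071 = 1.414.

1.41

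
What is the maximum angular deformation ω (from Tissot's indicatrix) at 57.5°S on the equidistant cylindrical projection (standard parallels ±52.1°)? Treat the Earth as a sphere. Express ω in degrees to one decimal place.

7.7°

In the equirectangular projection with standard parallel φ₀ = 52.1° (x = Rλ cos φ₀, y = Rφ), meridians are true-scale (h = 1) and the parallel scale is k = cos φ₀ / cos φ.
At 57.5°: h = 1.000, k = 1.143; principal scales a = 1.143, b = 1.000.
sin(ω/2) = (a − b)/(a + b) = 0.1433/2.143 = 0.06685, so ω = 2 arcsin(0.06685) ≈ 7.7°.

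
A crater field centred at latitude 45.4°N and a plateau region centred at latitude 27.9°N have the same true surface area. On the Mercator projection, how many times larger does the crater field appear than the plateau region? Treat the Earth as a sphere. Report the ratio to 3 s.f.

Mercator areal scale is sec²φ.
At 45.4°: sec²(45.4°) = 1/0.7022² = 2.028.
At 27.9°: sec²(27.9°) = 1/0.8838² = 1.280.
Ratio = 2.028/1.280 = cos²(27.9°)/cos²(45.4°) ≈ 1.58.

1.58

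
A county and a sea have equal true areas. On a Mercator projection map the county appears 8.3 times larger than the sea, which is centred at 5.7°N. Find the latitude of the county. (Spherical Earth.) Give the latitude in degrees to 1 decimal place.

On Mercator, (apparent₁)/(apparent₂) = sec²φ₁ / sec²φ₂ when true areas are equal.
cos²φ₂ / cos²φ₁ = 8.3  ⇒  cos φ₁ = cos 5.7° / √8.3 = 0.9951/2.881 = 0.3454.
φ₁ = arccos(0.3454) ≈ 69.8°.

69.8°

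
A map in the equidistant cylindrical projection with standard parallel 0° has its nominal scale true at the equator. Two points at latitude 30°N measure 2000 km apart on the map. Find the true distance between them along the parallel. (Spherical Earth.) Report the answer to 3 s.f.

Plate carrée maps x = Rλ, y = Rφ. The meridian scale is h = 1 and the parallel scale is k = 1/cos φ = sec φ.
Along the parallel at 30°, map distances are exaggerated by k = sec 30° = 1.155.
True distance = 2000 / 1.155 = 2000 × cos 30° ≈ 1730 km.

1730 km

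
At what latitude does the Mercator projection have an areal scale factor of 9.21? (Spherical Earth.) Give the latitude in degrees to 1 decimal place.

70.8°

Mercator areal scale is sec²φ.
sec²φ = 9.21  ⇒  cos²φ = 0.1086  ⇒  cos φ = 0.3295.
φ = arccos(0.3295) ≈ 70.8°.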